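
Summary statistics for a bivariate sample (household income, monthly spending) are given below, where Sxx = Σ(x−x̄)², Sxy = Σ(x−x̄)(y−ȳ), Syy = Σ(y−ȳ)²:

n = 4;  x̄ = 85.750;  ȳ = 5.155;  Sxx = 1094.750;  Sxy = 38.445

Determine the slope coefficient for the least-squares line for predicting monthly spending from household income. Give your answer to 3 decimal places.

b = Sxy/Sxx = 38.445/1094.75 = 0.035118

0.035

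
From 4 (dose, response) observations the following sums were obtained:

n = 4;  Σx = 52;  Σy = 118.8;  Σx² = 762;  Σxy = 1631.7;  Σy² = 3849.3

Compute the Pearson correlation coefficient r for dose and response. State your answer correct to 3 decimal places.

Sxx = Σx² − (Σx)²/n = 762 − 676 = 86
Sxy = Σxy − (Σx)(Σy)/n = 1631.7 − 1544.4 = 87.3
Syy = Σy² − (Σy)²/n = 3849.3 − 3528.36 = 320.94
r = Sxy/√(Sxx·Syy) = 87.3/√(27600.84) = 87.3/166.135005 = 0.525476

0.525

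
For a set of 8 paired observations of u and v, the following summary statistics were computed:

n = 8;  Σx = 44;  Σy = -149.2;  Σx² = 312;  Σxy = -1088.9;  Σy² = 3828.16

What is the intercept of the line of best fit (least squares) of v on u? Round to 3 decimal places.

Sxx = Σx² − (Σx)²/n = 312 − 242 = 70
Sxy = Σxy − (Σx)(Σy)/n = -1088.9 − (-820.6) = -268.3
b = Sxy/Sxx = -268.3/70 = -3.832857
a = ȳ − b·x̄ = -18.65 − (-3.832857)·5.5 = 2.430714

2.431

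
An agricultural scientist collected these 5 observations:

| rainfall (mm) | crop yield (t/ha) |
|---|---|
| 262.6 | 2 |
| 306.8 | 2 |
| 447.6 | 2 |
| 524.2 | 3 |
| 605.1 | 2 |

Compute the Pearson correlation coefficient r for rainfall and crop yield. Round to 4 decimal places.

n = 5, Σx = 2146.3, Σy = 11, Σxy = 4816.8, Σx² = 1004362.41, Σy² = 25
Sxx = Σx² − (Σx)²/n = 1004362.41 − 921320.738 = 83041.672
Sxy = Σxy − (Σx)(Σy)/n = 4816.8 − 4721.86 = 94.94
Syy = Σy² − (Σy)²/n = 25 − 24.2 = 0.8
r = Sxy/√(Sxx·Syy) = 94.94/√(66433.3376) = 94.94/257.746654 = 0.368346

0.3683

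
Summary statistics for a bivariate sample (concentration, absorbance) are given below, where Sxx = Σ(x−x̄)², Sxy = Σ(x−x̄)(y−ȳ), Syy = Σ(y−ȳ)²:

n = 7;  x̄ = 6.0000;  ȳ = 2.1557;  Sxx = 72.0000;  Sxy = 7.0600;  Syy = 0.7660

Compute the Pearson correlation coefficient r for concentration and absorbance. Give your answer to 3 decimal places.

0.951

r = Sxy/√(Sxx·Syy) = 7.06/√(55.152) = 7.06/7.426439 = 0.950657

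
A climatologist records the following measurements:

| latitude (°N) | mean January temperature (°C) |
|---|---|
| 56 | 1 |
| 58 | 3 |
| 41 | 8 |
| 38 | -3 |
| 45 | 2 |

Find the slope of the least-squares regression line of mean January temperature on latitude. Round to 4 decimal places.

n = 5, Σx = 238, Σy = 11, Σxy = 534, Σx² = 11650
Sxx = Σx² − (Σx)²/n = 11650 − 11328.8 = 321.2
Sxy = Σxy − (Σx)(Σy)/n = 534 − 523.6 = 10.4
b = Sxy/Sxx = 10.4/321.2 = 0.032379

0.0324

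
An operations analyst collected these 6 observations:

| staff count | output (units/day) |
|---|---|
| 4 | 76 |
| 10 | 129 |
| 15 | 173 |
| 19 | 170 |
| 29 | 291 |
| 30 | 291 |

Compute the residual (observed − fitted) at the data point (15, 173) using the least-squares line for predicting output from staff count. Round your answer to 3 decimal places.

n = 6, Σx = 107, Σy = 1130, Σxy = 24588, Σx² = 2443
Sxx = Σx² − (Σx)²/n = 2443 − 1908.166667 = 534.833333
Sxy = Σxy − (Σx)(Σy)/n = 24588 − 20151.666667 = 4436.333333
b = Sxy/Sxx = 4436.333333/534.833333 = 8.294796
a = ȳ − b·x̄ = 188.333333 − 8.294796·17.833333 = 40.409473
ŷ(15) = 40.409473 + 8.294796·15 = 164.831412
residual = y − ŷ = 173 − 164.831412 = 8.168588

8.169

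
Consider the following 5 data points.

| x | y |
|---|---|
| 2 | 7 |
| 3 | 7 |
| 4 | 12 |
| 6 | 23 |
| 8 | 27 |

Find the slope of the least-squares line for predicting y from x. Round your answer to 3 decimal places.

n = 5, Σx = 23, Σy = 76, Σxy = 437, Σx² = 129
Sxx = Σx² − (Σx)²/n = 129 − 105.8 = 23.2
Sxy = Σxy − (Σx)(Σy)/n = 437 − 349.6 = 87.4
b = Sxy/Sxx = 87.4/23.2 = 3.767241

3.767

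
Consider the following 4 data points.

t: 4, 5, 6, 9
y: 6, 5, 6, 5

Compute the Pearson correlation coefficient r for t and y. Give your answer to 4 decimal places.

-0.5345

n = 4, Σx = 24, Σy = 22, Σxy = 130, Σx² = 158, Σy² = 122
Sxx = Σx² − (Σx)²/n = 158 − 144 = 14
Sxy = Σxy − (Σx)(Σy)/n = 130 − 132 = -2
Syy = Σy² − (Σy)²/n = 122 − 121 = 1
r = Sxy/√(Sxx·Syy) = -2/√(14) = -2/3.741657 = -0.534522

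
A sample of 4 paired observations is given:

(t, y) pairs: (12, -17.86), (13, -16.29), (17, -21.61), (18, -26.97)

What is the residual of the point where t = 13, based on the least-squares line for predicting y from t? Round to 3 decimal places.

1.472

n = 4, Σx = 60, Σy = -82.73, Σxy = -1278.92, Σx² = 926
Sxx = Σx² − (Σx)²/n = 926 − 900 = 26
Sxy = Σxy − (Σx)(Σy)/n = -1278.92 − (-1240.95) = -37.97
b = Sxy/Sxx = -37.97/26 = -1.460385
a = ȳ − b·x̄ = -20.6825 − (-1.460385)·15 = 1.223269
ŷ(13) = 1.223269 + (-1.460385)·13 = -17.761731
residual = y − ŷ = -16.29 − (-17.761731) = 1.471731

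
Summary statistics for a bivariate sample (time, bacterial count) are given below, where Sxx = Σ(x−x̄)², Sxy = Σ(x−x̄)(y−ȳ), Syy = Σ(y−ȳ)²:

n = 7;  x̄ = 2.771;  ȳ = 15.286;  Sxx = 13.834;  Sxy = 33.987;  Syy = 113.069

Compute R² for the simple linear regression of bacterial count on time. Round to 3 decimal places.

R² = Sxy²/(Sxx·Syy) = (33.987)²/(13.834·113.069) = 0.738473

0.738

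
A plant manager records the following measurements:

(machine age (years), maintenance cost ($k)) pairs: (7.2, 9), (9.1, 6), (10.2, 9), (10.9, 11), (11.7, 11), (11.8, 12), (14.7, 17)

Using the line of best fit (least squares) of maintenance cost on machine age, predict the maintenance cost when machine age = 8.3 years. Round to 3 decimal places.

n = 7, Σx = 75.6, Σy = 75, Σxy = 851.3, Σx² = 849.72
Sxx = Σx² − (Σx)²/n = 849.72 − 816.48 = 33.24
Sxy = Σxy − (Σx)(Σy)/n = 851.3 − 810 = 41.3
b = Sxy/Sxx = 41.3/33.24 = 1.242479
a = ȳ − b·x̄ = 10.714286 − 1.242479·10.8 = -2.704487
ŷ(8.3) = a + b·8.3 = -2.704487 + 1.242479·8.3 = 7.608088

7.608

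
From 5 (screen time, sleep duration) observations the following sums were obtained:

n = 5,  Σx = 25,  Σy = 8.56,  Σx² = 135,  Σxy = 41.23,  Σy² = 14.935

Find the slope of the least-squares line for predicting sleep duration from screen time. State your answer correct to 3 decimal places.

Sxx = Σx² − (Σx)²/n = 135 − 125 = 10
Sxy = Σxy − (Σx)(Σy)/n = 41.23 − 42.8 = -1.57
b = Sxy/Sxx = -1.57/10 = -0.157

-0.157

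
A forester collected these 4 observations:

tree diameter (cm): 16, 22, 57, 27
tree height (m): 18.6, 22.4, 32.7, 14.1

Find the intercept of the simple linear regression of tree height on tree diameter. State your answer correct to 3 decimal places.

n = 4, Σx = 122, Σy = 87.8, Σxy = 3035, Σx² = 4718
Sxx = Σx² − (Σx)²/n = 4718 − 3721 = 997
Sxy = Σxy − (Σx)(Σy)/n = 3035 − 2677.9 = 357.1
b = Sxy/Sxx = 357.1/997 = 0.358175
a = ȳ − b·x̄ = 21.95 − 0.358175·30.5 = 11.025677

11.026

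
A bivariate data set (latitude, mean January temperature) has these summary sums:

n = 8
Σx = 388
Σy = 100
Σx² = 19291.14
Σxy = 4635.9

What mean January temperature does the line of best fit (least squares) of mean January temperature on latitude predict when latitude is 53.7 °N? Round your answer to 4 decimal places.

10.1470

Sxx = Σx² − (Σx)²/n = 19291.14 − 18818 = 473.14
Sxy = Σxy − (Σx)(Σy)/n = 4635.9 − 4850 = -214.1
b = Sxy/Sxx = -214.1/473.14 = -0.452509
a = ȳ − b·x̄ = 12.5 − (-0.452509)·48.5 = 34.446675
ŷ(53.7) = a + b·53.7 = 34.446675 + (-0.452509)·53.7 = 10.146954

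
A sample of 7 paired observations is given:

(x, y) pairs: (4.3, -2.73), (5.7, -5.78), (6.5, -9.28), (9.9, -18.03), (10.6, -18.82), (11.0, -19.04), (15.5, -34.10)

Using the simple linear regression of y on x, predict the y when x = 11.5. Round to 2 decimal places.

n = 7, Σx = 63.5, Σy = -107.78, Σxy = -1220.984, Σx² = 664.85
Sxx = Σx² − (Σx)²/n = 664.85 − 576.035714 = 88.814286
Sxy = Σxy − (Σx)(Σy)/n = -1220.984 − (-977.718571) = -243.265429
b = Sxy/Sxx = -243.265429/88.814286 = -2.739035
a = ȳ − b·x̄ = -15.397143 − (-2.739035)·9.071429 = 9.449817
ŷ(11.5) = a + b·11.5 = 9.449817 + (-2.739035)·11.5 = -22.049085

-22.05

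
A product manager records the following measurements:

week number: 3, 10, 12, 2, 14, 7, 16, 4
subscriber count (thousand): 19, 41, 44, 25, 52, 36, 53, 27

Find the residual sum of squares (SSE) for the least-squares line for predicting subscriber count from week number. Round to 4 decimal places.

n = 8, Σx = 68, Σy = 297, Σxy = 2981, Σx² = 774, Σy² = 12141
Sxx = Σx² − (Σx)²/n = 774 − 578 = 196
Sxy = Σxy − (Σx)(Σy)/n = 2981 − 2524.5 = 456.5
Syy = Σy² − (Σy)²/n = 12141 − 11026.125 = 1114.875
b = Sxy/Sxx = 456.5/196 = 2.329082
SSE = Syy − b·Sxy = 1114.875 − 2.329082·456.5 = 51.649235

51.6492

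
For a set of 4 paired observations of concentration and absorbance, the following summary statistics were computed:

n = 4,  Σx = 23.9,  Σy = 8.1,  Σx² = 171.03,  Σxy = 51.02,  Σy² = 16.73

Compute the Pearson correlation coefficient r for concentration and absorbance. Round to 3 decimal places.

Sxx = Σx² − (Σx)²/n = 171.03 − 142.8025 = 28.2275
Sxy = Σxy − (Σx)(Σy)/n = 51.02 − 48.3975 = 2.6225
Syy = Σy² − (Σy)²/n = 16.73 − 16.4025 = 0.3275
r = Sxy/√(Sxx·Syy) = 2.6225/√(9.244506) = 2.6225/3.040478 = 0.862529

0.863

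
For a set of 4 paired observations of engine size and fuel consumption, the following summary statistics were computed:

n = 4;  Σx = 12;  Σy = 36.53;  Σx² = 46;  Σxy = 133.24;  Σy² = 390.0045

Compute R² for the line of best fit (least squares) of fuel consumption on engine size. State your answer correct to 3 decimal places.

0.992

Sxx = Σx² − (Σx)²/n = 46 − 36 = 10
Sxy = Σxy − (Σx)(Σy)/n = 133.24 − 109.59 = 23.65
Syy = Σy² − (Σy)²/n = 390.0045 − 333.610225 = 56.394275
R² = Sxy²/(Sxx·Syy) = (23.65)²/(10·56.394275) = 0.991807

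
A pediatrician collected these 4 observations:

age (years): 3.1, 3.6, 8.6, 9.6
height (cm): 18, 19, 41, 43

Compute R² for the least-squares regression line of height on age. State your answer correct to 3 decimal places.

n = 4, Σx = 24.9, Σy = 121, Σxy = 889.6, Σx² = 188.69, Σy² = 4215
Sxx = Σx² − (Σx)²/n = 188.69 − 155.0025 = 33.6875
Sxy = Σxy − (Σx)(Σy)/n = 889.6 − 753.225 = 136.375
Syy = Σy² − (Σy)²/n = 4215 − 3660.25 = 554.75
R² = Sxy²/(Sxx·Syy) = (136.375)²/(33.6875·554.75) = 0.995184

0.995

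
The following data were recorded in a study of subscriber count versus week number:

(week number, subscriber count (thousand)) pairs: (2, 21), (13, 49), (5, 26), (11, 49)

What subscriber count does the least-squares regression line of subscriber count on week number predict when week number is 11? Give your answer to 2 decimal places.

45.50

n = 4, Σx = 31, Σy = 145, Σxy = 1348, Σx² = 319
Sxx = Σx² − (Σx)²/n = 319 − 240.25 = 78.75
Sxy = Σxy − (Σx)(Σy)/n = 1348 − 1123.75 = 224.25
b = Sxy/Sxx = 224.25/78.75 = 2.847619
a = ȳ − b·x̄ = 36.25 − 2.847619·7.75 = 14.180952
ŷ(11) = a + b·11 = 14.180952 + 2.847619·11 = 45.504762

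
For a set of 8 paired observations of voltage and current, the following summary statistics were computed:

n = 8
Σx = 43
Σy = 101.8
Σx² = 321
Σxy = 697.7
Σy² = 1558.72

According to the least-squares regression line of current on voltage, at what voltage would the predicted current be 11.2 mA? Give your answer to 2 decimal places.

Sxx = Σx² − (Σx)²/n = 321 − 231.125 = 89.875
Sxy = Σxy − (Σx)(Σy)/n = 697.7 − 547.175 = 150.525
b = Sxy/Sxx = 150.525/89.875 = 1.674826
a = ȳ − b·x̄ = 12.725 − 1.674826·5.375 = 3.722809
Set a + b·x = 11.2: x = (11.2 − 3.722809) / 1.674826 = 4.464458

4.46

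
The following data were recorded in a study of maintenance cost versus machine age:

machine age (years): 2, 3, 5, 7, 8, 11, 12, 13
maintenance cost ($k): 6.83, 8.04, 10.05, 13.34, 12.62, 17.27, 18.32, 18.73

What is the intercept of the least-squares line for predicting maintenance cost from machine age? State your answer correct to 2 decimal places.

n = 8, Σx = 61, Σy = 105.2, Σxy = 935.67, Σx² = 585
Sxx = Σx² − (Σx)²/n = 585 − 465.125 = 119.875
Sxy = Σxy − (Σx)(Σy)/n = 935.67 − 802.15 = 133.52
b = Sxy/Sxx = 133.52/119.875 = 1.113827
a = ȳ − b·x̄ = 13.15 − 1.113827·7.625 = 4.657070

4.66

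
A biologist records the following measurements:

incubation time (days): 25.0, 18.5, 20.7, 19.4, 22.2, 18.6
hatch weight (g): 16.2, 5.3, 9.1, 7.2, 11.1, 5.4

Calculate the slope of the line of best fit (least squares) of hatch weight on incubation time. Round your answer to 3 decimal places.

1.646

n = 6, Σx = 124.4, Σy = 54.3, Σxy = 1177.96, Σx² = 2610.9
Sxx = Σx² − (Σx)²/n = 2610.9 − 2579.226667 = 31.673333
Sxy = Σxy − (Σx)(Σy)/n = 1177.96 − 1125.82 = 52.14
b = Sxy/Sxx = 52.14/31.673333 = 1.646180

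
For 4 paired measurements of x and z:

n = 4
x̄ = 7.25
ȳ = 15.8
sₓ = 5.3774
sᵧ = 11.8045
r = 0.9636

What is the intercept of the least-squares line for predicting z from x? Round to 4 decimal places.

b = r · sᵧ/sₓ = 0.9636 · 11.8045/5.3774 = 2.115300
a = ȳ − b·x̄ = 15.8 − 2.115300·7.25 = 0.464072

0.4641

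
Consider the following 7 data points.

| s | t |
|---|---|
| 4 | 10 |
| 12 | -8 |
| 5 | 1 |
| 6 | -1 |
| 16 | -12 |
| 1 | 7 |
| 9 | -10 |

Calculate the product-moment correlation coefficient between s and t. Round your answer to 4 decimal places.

n = 7, Σx = 53, Σy = -13, Σxy = -332, Σx² = 559, Σy² = 459
Sxx = Σx² − (Σx)²/n = 559 − 401.285714 = 157.714286
Sxy = Σxy − (Σx)(Σy)/n = -332 − (-98.428571) = -233.571429
Syy = Σy² − (Σy)²/n = 459 − 24.142857 = 434.857143
r = Sxy/√(Sxx·Syy) = -233.571429/√(68583.183673) = -233.571429/261.883913 = -0.891889

-0.8919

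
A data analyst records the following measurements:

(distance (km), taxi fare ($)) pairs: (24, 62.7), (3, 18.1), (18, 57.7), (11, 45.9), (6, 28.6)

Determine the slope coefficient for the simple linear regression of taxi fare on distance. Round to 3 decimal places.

n = 5, Σx = 62, Σy = 213, Σxy = 3274.2, Σx² = 1066
Sxx = Σx² − (Σx)²/n = 1066 − 768.8 = 297.2
Sxy = Σxy − (Σx)(Σy)/n = 3274.2 − 2641.2 = 633
b = Sxy/Sxx = 633/297.2 = 2.129879

2.130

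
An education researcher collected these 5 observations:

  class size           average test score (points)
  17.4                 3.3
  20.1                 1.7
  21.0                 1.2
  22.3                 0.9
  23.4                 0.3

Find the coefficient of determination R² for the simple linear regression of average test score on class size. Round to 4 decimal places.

n = 5, Σx = 104.2, Σy = 7.4, Σxy = 143.88, Σx² = 2192.62, Σy² = 16.12
Sxx = Σx² − (Σx)²/n = 2192.62 − 2171.528 = 21.092
Sxy = Σxy − (Σx)(Σy)/n = 143.88 − 154.216 = -10.336
Syy = Σy² − (Σy)²/n = 16.12 − 10.952 = 5.168
R² = Sxy²/(Sxx·Syy) = (-10.336)²/(21.092·5.168) = 0.980087

0.9801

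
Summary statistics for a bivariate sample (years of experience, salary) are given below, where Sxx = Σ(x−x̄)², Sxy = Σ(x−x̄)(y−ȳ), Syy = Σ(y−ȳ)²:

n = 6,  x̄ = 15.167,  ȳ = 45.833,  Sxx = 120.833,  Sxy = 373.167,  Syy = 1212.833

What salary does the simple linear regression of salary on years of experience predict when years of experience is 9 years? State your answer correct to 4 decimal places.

b = Sxy/Sxx = 373.167/120.833 = 3.088287
a = ȳ − b·x̄ = 45.833 − 3.088287·15.167 = -1.007051
ŷ(9) = a + b·9 = -1.007051 + 3.088287·9 = 26.787533

26.7875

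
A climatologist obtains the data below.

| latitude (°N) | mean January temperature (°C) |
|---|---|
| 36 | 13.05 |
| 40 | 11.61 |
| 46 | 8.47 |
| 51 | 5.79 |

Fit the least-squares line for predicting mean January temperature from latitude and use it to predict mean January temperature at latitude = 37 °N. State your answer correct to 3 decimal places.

n = 4, Σx = 173, Σy = 38.92, Σxy = 1619.11, Σx² = 7613
Sxx = Σx² − (Σx)²/n = 7613 − 7482.25 = 130.75
Sxy = Σxy − (Σx)(Σy)/n = 1619.11 − 1683.29 = -64.18
b = Sxy/Sxx = -64.18/130.75 = -0.490860
a = ȳ − b·x̄ = 9.73 − (-0.490860)·43.25 = 30.959713
ŷ(37) = a + b·37 = 30.959713 + (-0.490860)·37 = 12.797878

12.798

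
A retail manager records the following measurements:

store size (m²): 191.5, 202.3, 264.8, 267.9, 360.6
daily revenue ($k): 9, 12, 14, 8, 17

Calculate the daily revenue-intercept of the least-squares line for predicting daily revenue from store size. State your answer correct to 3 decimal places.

2.287

n = 5, Σx = 1287.1, Σy = 60, Σxy = 16131.7, Σx² = 349519.35
Sxx = Σx² − (Σx)²/n = 349519.35 − 331325.282 = 18194.068
Sxy = Σxy − (Σx)(Σy)/n = 16131.7 − 15445.2 = 686.5
b = Sxy/Sxx = 686.5/18194.068 = 0.037732
a = ȳ − b·x̄ = 12 − 0.037732·257.42 = 2.287008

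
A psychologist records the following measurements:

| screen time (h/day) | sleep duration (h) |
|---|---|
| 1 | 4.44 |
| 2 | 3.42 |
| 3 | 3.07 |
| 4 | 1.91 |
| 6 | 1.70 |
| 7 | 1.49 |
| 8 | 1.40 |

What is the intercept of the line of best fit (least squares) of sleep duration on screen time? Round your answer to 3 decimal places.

n = 7, Σx = 31, Σy = 17.43, Σxy = 59.96, Σx² = 179
Sxx = Σx² − (Σx)²/n = 179 − 137.285714 = 41.714286
Sxy = Σxy − (Σx)(Σy)/n = 59.96 − 77.19 = -17.23
b = Sxy/Sxx = -17.23/41.714286 = -0.413048
a = ȳ − b·x̄ = 2.49 − (-0.413048)·4.428571 = 4.319212

4.319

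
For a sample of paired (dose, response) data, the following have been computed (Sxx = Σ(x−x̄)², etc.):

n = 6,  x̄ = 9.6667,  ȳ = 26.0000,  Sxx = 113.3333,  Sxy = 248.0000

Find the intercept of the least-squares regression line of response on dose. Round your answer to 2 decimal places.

4.85

b = Sxy/Sxx = 248/113.3333 = 2.188236
a = ȳ − b·x̄ = 26 − 2.188236·9.6667 = 4.846980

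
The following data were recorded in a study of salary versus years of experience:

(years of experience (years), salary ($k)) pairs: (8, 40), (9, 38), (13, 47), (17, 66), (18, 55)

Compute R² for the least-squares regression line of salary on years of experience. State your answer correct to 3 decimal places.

0.803

n = 5, Σx = 65, Σy = 246, Σxy = 3385, Σx² = 927, Σy² = 12634
Sxx = Σx² − (Σx)²/n = 927 − 845 = 82
Sxy = Σxy − (Σx)(Σy)/n = 3385 − 3198 = 187
Syy = Σy² − (Σy)²/n = 12634 − 12103.2 = 530.8
R² = Sxy²/(Sxx·Syy) = (187)²/(82·530.8) = 0.803412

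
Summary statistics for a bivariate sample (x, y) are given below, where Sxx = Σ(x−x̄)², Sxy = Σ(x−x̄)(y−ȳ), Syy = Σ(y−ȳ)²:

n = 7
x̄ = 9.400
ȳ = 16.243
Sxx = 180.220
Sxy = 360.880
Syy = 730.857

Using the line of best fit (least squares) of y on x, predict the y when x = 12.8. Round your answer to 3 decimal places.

23.051

b = Sxy/Sxx = 360.88/180.22 = 2.002441
a = ȳ − b·x̄ = 16.243 − 2.002441·9.4 = -2.579950
ŷ(12.8) = a + b·12.8 = -2.579950 + 2.002441·12.8 = 23.051301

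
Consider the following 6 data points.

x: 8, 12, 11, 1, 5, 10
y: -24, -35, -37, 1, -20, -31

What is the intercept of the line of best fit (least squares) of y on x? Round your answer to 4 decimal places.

n = 6, Σx = 47, Σy = -146, Σxy = -1428, Σx² = 455
Sxx = Σx² − (Σx)²/n = 455 − 368.166667 = 86.833333
Sxy = Σxy − (Σx)(Σy)/n = -1428 − (-1143.666667) = -284.333333
b = Sxy/Sxx = -284.333333/86.833333 = -3.274472
a = ȳ − b·x̄ = -24.333333 − (-3.274472)·7.833333 = 1.316699

1.3167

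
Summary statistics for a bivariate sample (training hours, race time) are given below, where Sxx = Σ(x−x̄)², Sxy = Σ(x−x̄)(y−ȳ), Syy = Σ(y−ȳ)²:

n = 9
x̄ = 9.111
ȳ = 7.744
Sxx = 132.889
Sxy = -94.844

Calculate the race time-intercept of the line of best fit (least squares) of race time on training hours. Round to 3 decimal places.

b = Sxy/Sxx = -94.844/132.889 = -0.713708
a = ȳ − b·x̄ = 7.744 − (-0.713708)·9.111 = 14.246598

14.247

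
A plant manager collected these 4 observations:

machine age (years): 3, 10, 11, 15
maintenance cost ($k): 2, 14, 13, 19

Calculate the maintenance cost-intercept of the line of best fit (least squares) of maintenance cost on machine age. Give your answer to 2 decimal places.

-1.83

n = 4, Σx = 39, Σy = 48, Σxy = 574, Σx² = 455
Sxx = Σx² − (Σx)²/n = 455 − 380.25 = 74.75
Sxy = Σxy − (Σx)(Σy)/n = 574 − 468 = 106
b = Sxy/Sxx = 106/74.75 = 1.418060
a = ȳ − b·x̄ = 12 − 1.418060·9.75 = -1.826087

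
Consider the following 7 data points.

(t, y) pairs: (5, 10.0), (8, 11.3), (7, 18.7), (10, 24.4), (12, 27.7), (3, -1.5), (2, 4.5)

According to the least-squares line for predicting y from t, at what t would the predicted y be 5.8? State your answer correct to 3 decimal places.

n = 7, Σx = 47, Σy = 95.1, Σxy = 852.2, Σx² = 395
Sxx = Σx² − (Σx)²/n = 395 − 315.571429 = 79.428571
Sxy = Σxy − (Σx)(Σy)/n = 852.2 − 638.528571 = 213.671429
b = Sxy/Sxx = 213.671429/79.428571 = 2.690108
a = ȳ − b·x̄ = 13.585714 − 2.690108·6.714286 = -4.476439
Set a + b·x = 5.8: x = (5.8 − (-4.476439)) / 2.690108 = 3.820084

3.820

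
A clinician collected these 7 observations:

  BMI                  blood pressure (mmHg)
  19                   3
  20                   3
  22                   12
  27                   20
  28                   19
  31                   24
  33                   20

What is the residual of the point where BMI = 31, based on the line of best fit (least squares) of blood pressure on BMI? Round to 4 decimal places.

n = 7, Σx = 180, Σy = 101, Σxy = 2857, Σx² = 4808
Sxx = Σx² − (Σx)²/n = 4808 − 4628.571429 = 179.428571
Sxy = Σxy − (Σx)(Σy)/n = 2857 − 2597.142857 = 259.857143
b = Sxy/Sxx = 259.857143/179.428571 = 1.448248
a = ȳ − b·x̄ = 14.428571 − 1.448248·25.714286 = -22.812102
ŷ(31) = -22.812102 + 1.448248·31 = 22.083599
residual = y − ŷ = 24 − 22.083599 = 1.916401

1.9164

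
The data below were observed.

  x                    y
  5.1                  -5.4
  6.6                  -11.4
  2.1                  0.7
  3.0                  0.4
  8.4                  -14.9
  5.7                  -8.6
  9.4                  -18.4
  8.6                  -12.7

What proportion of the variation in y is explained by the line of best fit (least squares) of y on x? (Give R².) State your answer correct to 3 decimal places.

0.962

n = 8, Σx = 48.9, Σy = -70.3, Σxy = -556.47, Σx² = 348.35, Σy² = 955.59
Sxx = Σx² − (Σx)²/n = 348.35 − 298.90125 = 49.44875
Sxy = Σxy − (Σx)(Σy)/n = -556.47 − (-429.70875) = -126.76125
Syy = Σy² − (Σy)²/n = 955.59 − 617.76125 = 337.82875
R² = Sxy²/(Sxx·Syy) = (-126.76125)²/(49.44875·337.82875) = 0.961880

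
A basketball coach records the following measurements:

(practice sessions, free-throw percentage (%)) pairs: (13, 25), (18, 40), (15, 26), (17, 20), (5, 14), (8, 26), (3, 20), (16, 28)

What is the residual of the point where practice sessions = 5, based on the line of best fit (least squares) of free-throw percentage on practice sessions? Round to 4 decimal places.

-5.0333

n = 8, Σx = 95, Σy = 199, Σxy = 2561, Σx² = 1361
Sxx = Σx² − (Σx)²/n = 1361 − 1128.125 = 232.875
Sxy = Σxy − (Σx)(Σy)/n = 2561 − 2363.125 = 197.875
b = Sxy/Sxx = 197.875/232.875 = 0.849705
a = ȳ − b·x̄ = 24.875 − 0.849705·11.875 = 14.784756
ŷ(5) = 14.784756 + 0.849705·5 = 19.033280
residual = y − ŷ = 14 − 19.033280 = -5.033280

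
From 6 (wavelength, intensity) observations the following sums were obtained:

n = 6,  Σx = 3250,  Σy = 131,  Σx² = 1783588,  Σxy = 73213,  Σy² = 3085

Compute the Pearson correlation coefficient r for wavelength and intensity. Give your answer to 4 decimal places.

0.9878

Sxx = Σx² − (Σx)²/n = 1783588 − 1760416.666667 = 23171.333333
Sxy = Σxy − (Σx)(Σy)/n = 73213 − 70958.333333 = 2254.666667
Syy = Σy² − (Σy)²/n = 3085 − 2860.166667 = 224.833333
r = Sxy/√(Sxx·Syy) = 2254.666667/√(5209688.111111) = 2254.666667/2282.474121 = 0.987817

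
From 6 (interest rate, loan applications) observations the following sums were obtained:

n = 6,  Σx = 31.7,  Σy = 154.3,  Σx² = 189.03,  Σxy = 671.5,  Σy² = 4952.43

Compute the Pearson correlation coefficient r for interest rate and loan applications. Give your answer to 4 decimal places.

Sxx = Σx² − (Σx)²/n = 189.03 − 167.481667 = 21.548333
Sxy = Σxy − (Σx)(Σy)/n = 671.5 − 815.218333 = -143.718333
Syy = Σy² − (Σy)²/n = 4952.43 − 3968.081667 = 984.348333
r = Sxy/√(Sxx·Syy) = -143.718333/√(21211.066003) = -143.718333/145.640194 = -0.986804

-0.9868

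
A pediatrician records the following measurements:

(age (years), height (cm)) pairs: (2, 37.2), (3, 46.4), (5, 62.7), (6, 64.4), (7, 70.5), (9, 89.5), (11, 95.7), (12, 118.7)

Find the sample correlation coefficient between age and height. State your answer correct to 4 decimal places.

n = 8, Σx = 55, Σy = 585.1, Σxy = 4689.6, Σx² = 469, Σy² = 47844.13
Sxx = Σx² − (Σx)²/n = 469 − 378.125 = 90.875
Sxy = Σxy − (Σx)(Σy)/n = 4689.6 − 4022.5625 = 667.0375
Syy = Σy² − (Σy)²/n = 47844.13 − 42792.75125 = 5051.37875
r = Sxy/√(Sxx·Syy) = 667.0375/√(459044.043906) = 667.0375/677.527892 = 0.984517

0.9845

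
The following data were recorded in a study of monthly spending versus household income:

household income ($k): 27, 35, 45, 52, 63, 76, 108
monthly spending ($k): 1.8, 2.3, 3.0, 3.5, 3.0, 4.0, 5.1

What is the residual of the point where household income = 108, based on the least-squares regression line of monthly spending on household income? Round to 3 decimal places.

n = 7, Σx = 406, Σy = 22.7, Σxy = 1489.9, Σx² = 28092
Sxx = Σx² − (Σx)²/n = 28092 − 23548 = 4544
Sxy = Σxy − (Σx)(Σy)/n = 1489.9 − 1316.6 = 173.3
b = Sxy/Sxx = 173.3/4544 = 0.038138
a = ȳ − b·x̄ = 3.242857 − 0.038138·58 = 1.030841
ŷ(108) = 1.030841 + 0.038138·108 = 5.149767
residual = y − ŷ = 5.1 − 5.149767 = -0.049767

-0.050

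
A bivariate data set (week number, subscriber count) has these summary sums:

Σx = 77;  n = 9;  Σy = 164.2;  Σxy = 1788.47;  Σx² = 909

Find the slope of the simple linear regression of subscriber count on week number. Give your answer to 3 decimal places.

Sxx = Σx² − (Σx)²/n = 909 − 658.777778 = 250.222222
Sxy = Σxy − (Σx)(Σy)/n = 1788.47 − 1404.822222 = 383.647778
b = Sxy/Sxx = 383.647778/250.222222 = 1.533228

1.533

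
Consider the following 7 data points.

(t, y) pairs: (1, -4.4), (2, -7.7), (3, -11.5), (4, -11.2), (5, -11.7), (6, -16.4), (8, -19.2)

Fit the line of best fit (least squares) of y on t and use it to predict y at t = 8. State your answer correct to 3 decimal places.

-19.416

n = 7, Σx = 29, Σy = -82.1, Σxy = -409.6, Σx² = 155
Sxx = Σx² − (Σx)²/n = 155 − 120.142857 = 34.857143
Sxy = Σxy − (Σx)(Σy)/n = -409.6 − (-340.128571) = -69.471429
b = Sxy/Sxx = -69.471429/34.857143 = -1.993033
a = ȳ − b·x̄ = -11.728571 − (-1.993033)·4.142857 = -3.471721
ŷ(8) = a + b·8 = -3.471721 + (-1.993033)·8 = -19.415984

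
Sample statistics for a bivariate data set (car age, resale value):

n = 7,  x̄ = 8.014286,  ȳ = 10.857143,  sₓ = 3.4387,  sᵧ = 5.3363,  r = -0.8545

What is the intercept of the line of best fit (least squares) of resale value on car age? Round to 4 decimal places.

b = r · sᵧ/sₓ = -0.8545 · 5.3363/3.4387 = -1.326044
a = ȳ − b·x̄ = 10.857143 − (-1.326044)·8.014286 = 21.484441

21.4844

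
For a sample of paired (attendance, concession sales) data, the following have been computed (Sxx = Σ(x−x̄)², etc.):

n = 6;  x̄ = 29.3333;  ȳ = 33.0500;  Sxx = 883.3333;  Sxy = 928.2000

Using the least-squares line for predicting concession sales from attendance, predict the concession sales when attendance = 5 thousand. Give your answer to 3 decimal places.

b = Sxy/Sxx = 928.2/883.3333 = 1.050792
a = ȳ − b·x̄ = 33.05 − 1.050792·29.3333 = 2.226789
ŷ(5) = a + b·5 = 2.226789 + 1.050792·5 = 7.480751

7.481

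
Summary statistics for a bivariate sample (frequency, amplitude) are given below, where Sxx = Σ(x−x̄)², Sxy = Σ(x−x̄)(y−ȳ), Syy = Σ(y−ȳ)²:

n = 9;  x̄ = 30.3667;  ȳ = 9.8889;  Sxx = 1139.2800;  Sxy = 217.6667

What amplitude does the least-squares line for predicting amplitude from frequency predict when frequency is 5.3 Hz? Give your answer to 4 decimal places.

5.0997

b = Sxy/Sxx = 217.6667/1139.28 = 0.191056
a = ȳ − b·x̄ = 9.8889 − 0.191056·30.3667 = 4.087149
ŷ(5.3) = a + b·5.3 = 4.087149 + 0.191056·5.3 = 5.099747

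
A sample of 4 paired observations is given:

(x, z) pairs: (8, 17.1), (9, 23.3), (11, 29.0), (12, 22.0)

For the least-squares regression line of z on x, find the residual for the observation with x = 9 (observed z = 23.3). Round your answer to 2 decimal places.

n = 4, Σx = 40, Σy = 91.4, Σxy = 929.5, Σx² = 410
Sxx = Σx² − (Σx)²/n = 410 − 400 = 10
Sxy = Σxy − (Σx)(Σy)/n = 929.5 − 914 = 15.5
b = Sxy/Sxx = 15.5/10 = 1.55
a = ȳ − b·x̄ = 22.85 − 1.55·10 = 7.35
ŷ(9) = 7.35 + 1.55·9 = 21.3
residual = y − ŷ = 23.3 − 21.3 = 2

2.00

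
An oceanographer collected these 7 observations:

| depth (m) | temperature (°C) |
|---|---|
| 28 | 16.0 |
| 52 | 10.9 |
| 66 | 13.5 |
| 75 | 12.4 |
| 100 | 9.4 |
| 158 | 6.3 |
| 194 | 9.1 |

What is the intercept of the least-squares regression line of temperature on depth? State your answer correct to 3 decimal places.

15.244

n = 7, Σx = 673, Σy = 77.6, Σxy = 6536.6, Σx² = 86069
Sxx = Σx² − (Σx)²/n = 86069 − 64704.142857 = 21364.857143
Sxy = Σxy − (Σx)(Σy)/n = 6536.6 − 7460.685714 = -924.085714
b = Sxy/Sxx = -924.085714/21364.857143 = -0.043253
a = ȳ − b·x̄ = 11.085714 − (-0.043253)·96.142857 = 15.244143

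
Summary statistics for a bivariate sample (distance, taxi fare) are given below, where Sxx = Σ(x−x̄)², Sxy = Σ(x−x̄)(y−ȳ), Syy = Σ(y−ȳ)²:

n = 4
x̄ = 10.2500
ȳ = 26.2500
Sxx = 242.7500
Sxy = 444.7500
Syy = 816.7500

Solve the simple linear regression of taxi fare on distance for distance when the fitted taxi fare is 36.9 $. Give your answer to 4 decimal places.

16.0629

b = Sxy/Sxx = 444.75/242.75 = 1.832132
a = ȳ − b·x̄ = 26.25 − 1.832132·10.25 = 7.470649
Set a + b·x = 36.9: x = (36.9 − 7.470649) / 1.832132 = 16.062901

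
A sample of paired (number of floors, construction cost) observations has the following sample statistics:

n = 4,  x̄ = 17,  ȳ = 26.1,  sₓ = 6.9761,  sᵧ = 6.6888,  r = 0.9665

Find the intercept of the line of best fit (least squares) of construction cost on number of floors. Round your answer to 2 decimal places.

b = r · sᵧ/sₓ = 0.9665 · 6.6888/6.9761 = 0.926696
a = ȳ − b·x̄ = 26.1 − 0.926696·17 = 10.346165

10.35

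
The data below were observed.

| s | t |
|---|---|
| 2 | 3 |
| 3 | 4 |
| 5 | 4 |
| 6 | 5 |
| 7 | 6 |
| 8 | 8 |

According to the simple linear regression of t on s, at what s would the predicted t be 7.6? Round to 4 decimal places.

n = 6, Σx = 31, Σy = 30, Σxy = 174, Σx² = 187
Sxx = Σx² − (Σx)²/n = 187 − 160.166667 = 26.833333
Sxy = Σxy − (Σx)(Σy)/n = 174 − 155 = 19
b = Sxy/Sxx = 19/26.833333 = 0.708075
a = ȳ − b·x̄ = 5 − 0.708075·5.166667 = 1.341615
Set a + b·x = 7.6: x = (7.6 − 1.341615) / 0.708075 = 8.838596

8.8386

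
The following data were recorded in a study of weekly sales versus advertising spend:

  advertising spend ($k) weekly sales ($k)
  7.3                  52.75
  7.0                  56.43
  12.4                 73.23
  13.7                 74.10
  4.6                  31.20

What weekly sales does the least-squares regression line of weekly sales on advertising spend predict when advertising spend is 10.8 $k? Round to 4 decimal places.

n = 5, Σx = 45, Σy = 287.71, Σxy = 2846.827, Σx² = 464.9
Sxx = Σx² − (Σx)²/n = 464.9 − 405 = 59.9
Sxy = Σxy − (Σx)(Σy)/n = 2846.827 − 2589.39 = 257.437
b = Sxy/Sxx = 257.437/59.9 = 4.297780
a = ȳ − b·x̄ = 57.542 − 4.297780·9 = 18.861983
ŷ(10.8) = a + b·10.8 = 18.861983 + 4.297780·10.8 = 65.278003

65.2780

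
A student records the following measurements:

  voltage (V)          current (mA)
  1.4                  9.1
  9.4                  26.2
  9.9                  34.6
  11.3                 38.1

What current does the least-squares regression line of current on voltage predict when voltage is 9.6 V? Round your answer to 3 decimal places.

31.481

n = 4, Σx = 32, Σy = 108, Σxy = 1032.09, Σx² = 316.02
Sxx = Σx² − (Σx)²/n = 316.02 − 256 = 60.02
Sxy = Σxy − (Σx)(Σy)/n = 1032.09 − 864 = 168.09
b = Sxy/Sxx = 168.09/60.02 = 2.800566
a = ȳ − b·x̄ = 27 − 2.800566·8 = 4.595468
ŷ(9.6) = a + b·9.6 = 4.595468 + 2.800566·9.6 = 31.480906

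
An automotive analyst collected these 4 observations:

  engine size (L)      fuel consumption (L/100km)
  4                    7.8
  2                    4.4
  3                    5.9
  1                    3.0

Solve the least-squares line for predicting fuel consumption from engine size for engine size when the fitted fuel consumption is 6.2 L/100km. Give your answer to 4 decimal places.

3.0818

n = 4, Σx = 10, Σy = 21.1, Σxy = 60.7, Σx² = 30
Sxx = Σx² − (Σx)²/n = 30 − 25 = 5
Sxy = Σxy − (Σx)(Σy)/n = 60.7 − 52.75 = 7.95
b = Sxy/Sxx = 7.95/5 = 1.59
a = ȳ − b·x̄ = 5.275 − 1.59·2.5 = 1.3
Set a + b·x = 6.2: x = (6.2 − 1.3) / 1.59 = 3.081761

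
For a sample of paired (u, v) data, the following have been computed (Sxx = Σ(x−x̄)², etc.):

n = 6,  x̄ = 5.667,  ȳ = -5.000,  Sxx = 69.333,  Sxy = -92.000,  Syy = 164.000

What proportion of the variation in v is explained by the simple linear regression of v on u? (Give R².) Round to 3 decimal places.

R² = Sxy²/(Sxx·Syy) = (-92)²/(69.333·164) = 0.744375

0.744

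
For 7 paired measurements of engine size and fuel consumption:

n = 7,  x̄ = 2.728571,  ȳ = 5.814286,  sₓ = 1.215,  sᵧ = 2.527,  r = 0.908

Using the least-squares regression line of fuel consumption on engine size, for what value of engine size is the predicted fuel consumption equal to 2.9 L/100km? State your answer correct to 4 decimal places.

1.1854

b = r · sᵧ/sₓ = 0.908 · 2.527/1.215 = 1.888491
a = ȳ − b·x̄ = 5.814286 − 1.888491·2.728571 = 0.661405
Set a + b·x = 2.9: x = (2.9 − 0.661405) / 1.888491 = 1.185388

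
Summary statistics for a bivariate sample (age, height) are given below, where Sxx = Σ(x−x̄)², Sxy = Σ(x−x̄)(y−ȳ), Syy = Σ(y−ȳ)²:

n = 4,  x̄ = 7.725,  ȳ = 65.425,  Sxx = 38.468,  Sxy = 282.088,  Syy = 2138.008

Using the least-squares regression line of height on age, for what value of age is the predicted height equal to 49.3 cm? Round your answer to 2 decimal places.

5.53

b = Sxy/Sxx = 282.088/38.468 = 7.333056
a = ȳ − b·x̄ = 65.425 − 7.333056·7.725 = 8.777142
Set a + b·x = 49.3: x = (49.3 − 8.777142) / 7.333056 = 5.526053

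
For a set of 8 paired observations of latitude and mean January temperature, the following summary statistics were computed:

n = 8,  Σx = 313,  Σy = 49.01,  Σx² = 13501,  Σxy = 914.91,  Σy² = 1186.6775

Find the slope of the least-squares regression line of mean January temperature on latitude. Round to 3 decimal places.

-0.799

Sxx = Σx² − (Σx)²/n = 13501 − 12246.125 = 1254.875
Sxy = Σxy − (Σx)(Σy)/n = 914.91 − 1917.51625 = -1002.60625
b = Sxy/Sxx = -1002.60625/1254.875 = -0.798969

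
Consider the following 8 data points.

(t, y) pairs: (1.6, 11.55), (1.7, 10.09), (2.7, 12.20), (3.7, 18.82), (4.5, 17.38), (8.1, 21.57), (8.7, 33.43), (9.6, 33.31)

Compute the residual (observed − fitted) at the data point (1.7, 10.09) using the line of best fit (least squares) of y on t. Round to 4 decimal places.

-0.6792

n = 8, Σx = 40.6, Σy = 158.35, Σxy = 1001.751, Σx² = 280.14
Sxx = Σx² − (Σx)²/n = 280.14 − 206.045 = 74.095
Sxy = Σxy − (Σx)(Σy)/n = 1001.751 − 803.62625 = 198.12475
b = Sxy/Sxx = 198.12475/74.095 = 2.673929
a = ȳ − b·x̄ = 19.79375 − 2.673929·5.075 = 6.223562
ŷ(1.7) = 6.223562 + 2.673929·1.7 = 10.769241
residual = y − ŷ = 10.09 − 10.769241 = -0.679241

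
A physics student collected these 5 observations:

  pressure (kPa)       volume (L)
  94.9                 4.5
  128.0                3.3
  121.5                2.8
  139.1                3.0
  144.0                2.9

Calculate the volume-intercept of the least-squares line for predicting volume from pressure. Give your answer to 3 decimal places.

7.202

n = 5, Σx = 627.5, Σy = 16.5, Σxy = 2024.55, Σx² = 80237.07
Sxx = Σx² − (Σx)²/n = 80237.07 − 78751.25 = 1485.82
Sxy = Σxy − (Σx)(Σy)/n = 2024.55 − 2070.75 = -46.2
b = Sxy/Sxx = -46.2/1485.82 = -0.031094
a = ȳ − b·x̄ = 3.3 − (-0.031094)·125.5 = 7.202290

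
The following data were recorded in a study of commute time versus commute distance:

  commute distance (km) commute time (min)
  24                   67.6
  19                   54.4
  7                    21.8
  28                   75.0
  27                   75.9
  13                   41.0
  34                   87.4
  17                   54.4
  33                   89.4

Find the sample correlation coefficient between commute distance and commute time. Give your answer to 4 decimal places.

n = 9, Σx = 202, Σy = 566.9, Σxy = 14337.5, Σx² = 5202, Σy² = 39661.65
Sxx = Σx² − (Σx)²/n = 5202 − 4533.777778 = 668.222222
Sxy = Σxy − (Σx)(Σy)/n = 14337.5 − 12723.755556 = 1613.744444
Syy = Σy² − (Σy)²/n = 39661.65 − 35708.401111 = 3953.248889
r = Sxy/√(Sxx·Syy) = 1613.744444/√(2641648.757531) = 1613.744444/1625.314972 = 0.992881

0.9929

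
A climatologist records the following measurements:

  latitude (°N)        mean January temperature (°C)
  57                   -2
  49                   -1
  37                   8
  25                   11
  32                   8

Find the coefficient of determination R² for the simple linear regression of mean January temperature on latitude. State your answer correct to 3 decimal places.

0.945

n = 5, Σx = 200, Σy = 24, Σxy = 664, Σx² = 8668, Σy² = 254
Sxx = Σx² − (Σx)²/n = 8668 − 8000 = 668
Sxy = Σxy − (Σx)(Σy)/n = 664 − 960 = -296
Syy = Σy² − (Σy)²/n = 254 − 115.2 = 138.8
R² = Sxy²/(Sxx·Syy) = (-296)²/(668·138.8) = 0.944969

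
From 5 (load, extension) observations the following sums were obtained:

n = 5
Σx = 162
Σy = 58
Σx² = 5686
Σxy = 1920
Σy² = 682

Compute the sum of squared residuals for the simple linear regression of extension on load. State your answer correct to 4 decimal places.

5.3925

Sxx = Σx² − (Σx)²/n = 5686 − 5248.8 = 437.2
Sxy = Σxy − (Σx)(Σy)/n = 1920 − 1879.2 = 40.8
Syy = Σy² − (Σy)²/n = 682 − 672.8 = 9.2
b = Sxy/Sxx = 40.8/437.2 = 0.093321
SSE = Syy − b·Sxy = 9.2 − 0.093321·40.8 = 5.392498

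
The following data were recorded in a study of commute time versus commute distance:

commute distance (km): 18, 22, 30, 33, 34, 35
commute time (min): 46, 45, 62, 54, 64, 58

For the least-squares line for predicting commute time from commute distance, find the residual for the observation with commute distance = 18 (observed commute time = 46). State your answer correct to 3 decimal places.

n = 6, Σx = 172, Σy = 329, Σxy = 9666, Σx² = 5178
Sxx = Σx² − (Σx)²/n = 5178 − 4930.666667 = 247.333333
Sxy = Σxy − (Σx)(Σy)/n = 9666 − 9431.333333 = 234.666667
b = Sxy/Sxx = 234.666667/247.333333 = 0.948787
a = ȳ − b·x̄ = 54.833333 − 0.948787·28.666667 = 27.634771
ŷ(18) = 27.634771 + 0.948787·18 = 44.712938
residual = y − ŷ = 46 − 44.712938 = 1.287062

1.287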